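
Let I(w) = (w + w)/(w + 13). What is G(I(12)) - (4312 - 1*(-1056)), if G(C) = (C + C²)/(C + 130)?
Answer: -219684812/40925 ≈ -5368.0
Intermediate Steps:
I(w) = 2*w/(13 + w) (I(w) = (2*w)/(13 + w) = 2*w/(13 + w))
G(C) = (C + C²)/(130 + C)
G(I(12)) - (4312 - 1*(-1056)) = (2*12/(13 + 12))*(1 + 2*12/(13 + 12))/(130 + 2*12/(13 + 12)) - (4312 - 1*(-1056)) = (2*12/25)*(1 + 2*12/25)/(130 + 2*12/25) - (4312 + 1056) = (2*12*(1/25))*(1 + 2*12*(1/25))/(130 + 2*12*(1/25)) - 1*5368 = 24*(1 + 24/25)/(25*(130 + 24/25)) - 5368 = (24/25)*(49/25)/(3274/25) - 5368 = (24/25)*(25/3274)*(49/25) - 5368 = 588/40925 - 5368 = -219684812/40925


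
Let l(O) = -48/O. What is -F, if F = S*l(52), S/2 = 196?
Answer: 4704/13 ≈ 361.85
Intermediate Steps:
S = 392 (S = 2*196 = 392)
F = -4704/13 (F = 392*(-48/52) = 392*(-48*1/52) = 392*(-12/13) = -4704/13 ≈ -361.85)
-F = -1*(-4704/13) = 4704/13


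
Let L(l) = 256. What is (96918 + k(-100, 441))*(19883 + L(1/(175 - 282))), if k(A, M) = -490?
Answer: 1941963492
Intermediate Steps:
(96918 + k(-100, 441))*(19883 + L(1/(175 - 282))) = (96918 - 490)*(19883 + 256) = 96428*20139 = 1941963492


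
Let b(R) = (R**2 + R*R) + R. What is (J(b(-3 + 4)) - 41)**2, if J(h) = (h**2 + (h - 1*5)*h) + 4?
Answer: 1156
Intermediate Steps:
b(R) = R + 2*R**2 (b(R) = (R**2 + R**2) + R = 2*R**2 + R = R + 2*R**2)
J(h) = 4 + h**2 + h*(-5 + h) (J(h) = (h**2 + (h - 5)*h) + 4 = (h**2 + (-5 + h)*h) + 4 = (h**2 + h*(-5 + h)) + 4 = 4 + h**2 + h*(-5 + h))
(J(b(-3 + 4)) - 41)**2 = ((4 - 5*(-3 + 4)*(1 + 2*(-3 + 4)) + 2*((-3 + 4)*(1 + 2*(-3 + 4)))**2) - 41)**2 = ((4 - 5*(1 + 2*1) + 2*(1*(1 + 2*1))**2) - 41)**2 = ((4 - 5*(1 + 2) + 2*(1*(1 + 2))**2) - 41)**2 = ((4 - 5*3 + 2*(1*3)**2) - 41)**2 = ((4 - 5*3 + 2*3**2) - 41)**2 = ((4 - 15 + 2*9) - 41)**2 = ((4 - 15 + 18) - 41)**2 = (7 - 41)**2 = (-34)**2 = 1156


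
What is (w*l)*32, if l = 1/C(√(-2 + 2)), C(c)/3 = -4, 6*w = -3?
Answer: 4/3 ≈ 1.3333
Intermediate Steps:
w = -½ (w = (⅙)*(-3) = -½ ≈ -0.50000)
C(c) = -12 (C(c) = 3*(-4) = -12)
l = -1/12 (l = 1/(-12) = -1/12 ≈ -0.083333)
(w*l)*32 = -½*(-1/12)*32 = (1/24)*32 = 4/3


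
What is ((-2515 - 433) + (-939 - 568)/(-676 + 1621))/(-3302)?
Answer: 2787367/3120390 ≈ 0.89328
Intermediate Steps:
((-2515 - 433) + (-939 - 568)/(-676 + 1621))/(-3302) = (-2948 - 1507/945)*(-1/3302) = -2787367/945*(-1/3302) = 2787367/3120390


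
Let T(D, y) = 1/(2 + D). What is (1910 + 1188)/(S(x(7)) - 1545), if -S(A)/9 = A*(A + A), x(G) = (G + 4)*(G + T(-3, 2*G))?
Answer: -3098/79953 ≈ -0.038748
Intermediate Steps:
x(G) = (-1 + G)*(4 + G) (x(G) = (G + 4)*(G + 1/(2 - 3)) = (4 + G)*(G + 1/(-1)) = (4 + G)*(G - 1) = (4 + G)*(-1 + G) = (-1 + G)*(4 + G))
S(A) = -18*A**2 (S(A) = -9*A*(A + A) = -9*A*2*A = -18*A**2)
(1910 + 1188)/(S(x(7)) - 1545) = (1910 + 1188)/(-18*(-4 + 7**2 + 3*7)**2 - 1545) = 3098/(-18*(-4 + 49 + 21)**2 - 1545) = 3098/(-18*66**2 - 1545) = 3098/(-18*4356 - 1545) = 3098/(-78408 - 1545) = 3098/(-79953) = 3098*(-1/79953) = -3098/79953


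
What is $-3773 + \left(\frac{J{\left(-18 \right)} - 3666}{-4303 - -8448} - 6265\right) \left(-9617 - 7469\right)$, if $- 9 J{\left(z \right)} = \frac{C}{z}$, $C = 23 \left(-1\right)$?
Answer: $\frac{7188644864702}{67149} \approx 1.0706 \cdot 10^{8}$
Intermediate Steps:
$C = -23$
$J{\left(z \right)} = \frac{23}{9 z}$ ($J{\left(z \right)} = - \frac{\left(-23\right) \frac{1}{z}}{9} = \frac{23}{9 z}$)
$-3773 + \left(\frac{J{\left(-18 \right)} - 3666}{-4303 - -8448} - 6265\right) \left(-9617 - 7469\right) = -3773 + \left(\frac{\frac{23}{9 \left(-18\right)} - 3666}{-4303 - -8448} - 6265\right) \left(-9617 - 7469\right) = -3773 + \left(\frac{\frac{23}{9} \left(- \frac{1}{18}\right) - 3666}{-4303 + 8448} - 6265\right) \left(-17086\right) = -3773 + \left(\frac{- \frac{23}{162} - 3666}{4145} - 6265\right) \left(-17086\right) = -3773 + \left(\left(- \frac{593915}{162}\right) \frac{1}{4145} - 6265\right) \left(-17086\right) = -3773 + \left(- \frac{118783}{134298} - 6265\right) \left(-17086\right) = -3773 - - \frac{7188898217879}{67149} = -3773 + \frac{7188898217879}{67149} = \frac{7188644864702}{67149}$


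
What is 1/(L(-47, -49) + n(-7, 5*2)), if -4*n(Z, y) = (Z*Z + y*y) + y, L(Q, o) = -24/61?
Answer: -244/9795 ≈ -0.024911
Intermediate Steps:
L(Q, o) = -24/61 (L(Q, o) = -24*1/61 = -24/61)
n(Z, y) = -y/4 - Z**2/4 - y**2/4 (n(Z, y) = -((Z*Z + y*y) + y)/4 = -((Z**2 + y**2) + y)/4 = -(y + Z**2 + y**2)/4 = -y/4 - Z**2/4 - y**2/4)
1/(L(-47, -49) + n(-7, 5*2)) = 1/(-24/61 + (-5*2/4 - 1/4*(-7)**2 - (5*2)**2/4)) = 1/(-24/61 + (-1/4*10 - 1/4*49 - 1/4*10**2)) = 1/(-24/61 + (-5/2 - 49/4 - 1/4*100)) = 1/(-24/61 + (-5/2 - 49/4 - 25)) = 1/(-24/61 - 159/4) = 1/(-9795/244) = -244/9795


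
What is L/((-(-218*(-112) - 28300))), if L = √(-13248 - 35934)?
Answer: I*√49182/3884 ≈ 0.057098*I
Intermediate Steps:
L = I*√49182 (L = √(-49182) = I*√49182 ≈ 221.77*I)
L/((-(-218*(-112) - 28300))) = (I*√49182)/((-(-218*(-112) - 28300))) = (I*√49182)/((-(24416 - 28300))) = (I*√49182)/((-1*(-3884))) = (I*√49182)/3884 = (I*√49182)*(1/3884) = I*√49182/3884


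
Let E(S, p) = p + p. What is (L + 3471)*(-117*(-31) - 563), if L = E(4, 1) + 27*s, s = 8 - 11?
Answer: 10393088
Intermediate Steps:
E(S, p) = 2*p
s = -3
L = -79 (L = 2*1 + 27*(-3) = 2 - 81 = -79)
(L + 3471)*(-117*(-31) - 563) = (-79 + 3471)*(-117*(-31) - 563) = 3392*(3627 - 563) = 3392*3064 = 10393088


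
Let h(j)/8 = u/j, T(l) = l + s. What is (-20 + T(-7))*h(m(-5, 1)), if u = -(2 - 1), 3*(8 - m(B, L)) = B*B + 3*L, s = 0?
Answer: -162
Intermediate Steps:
m(B, L) = 8 - L - B²/3 (m(B, L) = 8 - (B*B + 3*L)/3 = 8 - (B² + 3*L)/3 = 8 + (-L - B²/3) = 8 - L - B²/3)
u = -1 (u = -1*1 = -1)
T(l) = l (T(l) = l + 0 = l)
h(j) = -8/j (h(j) = 8*(-1/j) = -8/j)
(-20 + T(-7))*h(m(-5, 1)) = (-20 - 7)*(-8/(8 - 1*1 - ⅓*(-5)²)) = -(-216)/(8 - 1 - ⅓*25) = -(-216)/(8 - 1 - 25/3) = -(-216)/(-4/3) = -(-216)*(-3)/4 = -27*6 = -162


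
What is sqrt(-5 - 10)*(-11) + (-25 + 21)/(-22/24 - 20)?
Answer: 48/251 - 11*I*sqrt(15) ≈ 0.19124 - 42.603*I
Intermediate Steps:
sqrt(-5 - 10)*(-11) + (-25 + 21)/(-22/24 - 20) = sqrt(-15)*(-11) - 4/(-22*1/24 - 20) = (I*sqrt(15))*(-11) - 4/(-11/12 - 20) = -11*I*sqrt(15) - 4/(-251/12) = -11*I*sqrt(15) - 4*(-12/251) = -11*I*sqrt(15) + 48/251 = 48/251 - 11*I*sqrt(15)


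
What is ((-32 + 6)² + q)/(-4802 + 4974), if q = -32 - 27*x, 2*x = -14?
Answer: 833/172 ≈ 4.8430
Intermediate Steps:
x = -7 (x = (½)*(-14) = -7)
q = 157 (q = -32 - 27*(-7) = -32 + 189 = 157)
((-32 + 6)² + q)/(-4802 + 4974) = ((-32 + 6)² + 157)/(-4802 + 4974) = ((-26)² + 157)/172 = (676 + 157)*(1/172) = 833*(1/172) = 833/172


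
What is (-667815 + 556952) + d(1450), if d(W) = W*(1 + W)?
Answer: 1993087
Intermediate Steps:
(-667815 + 556952) + d(1450) = (-667815 + 556952) + 1450*(1 + 1450) = -110863 + 1450*1451 = -110863 + 2103950 = 1993087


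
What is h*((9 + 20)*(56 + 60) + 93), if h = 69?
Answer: 238533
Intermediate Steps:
h*((9 + 20)*(56 + 60) + 93) = 69*((9 + 20)*(56 + 60) + 93) = 69*(29*116 + 93) = 69*(3364 + 93) = 69*3457 = 238533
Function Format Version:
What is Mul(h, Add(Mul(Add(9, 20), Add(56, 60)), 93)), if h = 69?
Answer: 238533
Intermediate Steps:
Mul(h, Add(Mul(Add(9, 20), Add(56, 60)), 93)) = Mul(69, Add(Mul(Add(9, 20), Add(56, 60)), 93)) = Mul(69, Add(Mul(29, 116), 93)) = Mul(69, Add(3364, 93)) = Mul(69, 3457) = 238533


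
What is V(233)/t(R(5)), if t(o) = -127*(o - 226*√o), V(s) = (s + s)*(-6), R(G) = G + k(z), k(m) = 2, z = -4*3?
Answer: -932/2161921 - 210632*√7/15133447 ≈ -0.037255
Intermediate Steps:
z = -12
R(G) = 2 + G (R(G) = G + 2 = 2 + G)
V(s) = -12*s (V(s) = (2*s)*(-6) = -12*s)
t(o) = -127*o + 28702*√o
V(233)/t(R(5)) = (-12*233)/(-127*(2 + 5) + 28702*√(2 + 5)) = -2796/(-127*7 + 28702*√7) = -2796/(-889 + 28702*√7)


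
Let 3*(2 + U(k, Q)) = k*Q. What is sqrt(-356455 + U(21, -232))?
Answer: I*sqrt(358081) ≈ 598.4*I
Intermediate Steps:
U(k, Q) = -2 + Q*k/3 (U(k, Q) = -2 + (k*Q)/3 = -2 + (Q*k)/3 = -2 + Q*k/3)
sqrt(-356455 + U(21, -232)) = sqrt(-356455 + (-2 + (1/3)*(-232)*21)) = sqrt(-356455 + (-2 - 1624)) = sqrt(-356455 - 1626) = sqrt(-358081) = I*sqrt(358081)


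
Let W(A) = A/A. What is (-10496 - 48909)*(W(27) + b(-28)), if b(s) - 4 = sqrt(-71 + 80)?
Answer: -475240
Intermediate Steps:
W(A) = 1
b(s) = 7 (b(s) = 4 + sqrt(-71 + 80) = 4 + sqrt(9) = 4 + 3 = 7)
(-10496 - 48909)*(W(27) + b(-28)) = (-10496 - 48909)*(1 + 7) = -59405*8 = -475240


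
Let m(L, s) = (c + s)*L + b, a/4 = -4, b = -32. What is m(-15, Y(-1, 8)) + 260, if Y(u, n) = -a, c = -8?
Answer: 108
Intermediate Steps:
a = -16 (a = 4*(-4) = -16)
Y(u, n) = 16 (Y(u, n) = -1*(-16) = 16)
m(L, s) = -32 + L*(-8 + s) (m(L, s) = (-8 + s)*L - 32 = L*(-8 + s) - 32 = -32 + L*(-8 + s))
m(-15, Y(-1, 8)) + 260 = (-32 - 8*(-15) - 15*16) + 260 = (-32 + 120 - 240) + 260 = -152 + 260 = 108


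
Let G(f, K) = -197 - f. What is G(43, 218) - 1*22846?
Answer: -23086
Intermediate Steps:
G(43, 218) - 1*22846 = (-197 - 1*43) - 1*22846 = (-197 - 43) - 22846 = -240 - 22846 = -23086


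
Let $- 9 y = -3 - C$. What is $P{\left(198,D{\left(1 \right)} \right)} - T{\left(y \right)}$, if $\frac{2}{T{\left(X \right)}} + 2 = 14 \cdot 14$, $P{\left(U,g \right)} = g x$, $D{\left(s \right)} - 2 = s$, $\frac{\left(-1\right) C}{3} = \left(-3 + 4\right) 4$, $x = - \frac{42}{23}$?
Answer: $- \frac{12245}{2231} \approx -5.4886$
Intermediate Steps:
$x = - \frac{42}{23}$ ($x = \left(-42\right) \frac{1}{23} = - \frac{42}{23} \approx -1.8261$)
$C = -12$ ($C = - 3 \left(-3 + 4\right) 4 = - 3 \cdot 1 \cdot 4 = \left(-3\right) 4 = -12$)
$D{\left(s \right)} = 2 + s$
$P{\left(U,g \right)} = - \frac{42 g}{23}$ ($P{\left(U,g \right)} = g \left(- \frac{42}{23}\right) = - \frac{42 g}{23}$)
$y = -1$ ($y = - \frac{-3 - -12}{9} = - \frac{-3 + 12}{9} = \left(- \frac{1}{9}\right) 9 = -1$)
$T{\left(X \right)} = \frac{1}{97}$ ($T{\left(X \right)} = \frac{2}{-2 + 14 \cdot 14} = \frac{2}{-2 + 196} = \frac{2}{194} = 2 \cdot \frac{1}{194} = \frac{1}{97}$)
$P{\left(198,D{\left(1 \right)} \right)} - T{\left(y \right)} = - \frac{42 \left(2 + 1\right)}{23} - \frac{1}{97} = \left(- \frac{42}{23}\right) 3 - \frac{1}{97} = - \frac{126}{23} - \frac{1}{97} = - \frac{12245}{2231}$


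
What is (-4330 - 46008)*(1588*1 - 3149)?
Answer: 78577618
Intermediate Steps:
(-4330 - 46008)*(1588*1 - 3149) = -50338*(1588 - 3149) = -50338*(-1561) = 78577618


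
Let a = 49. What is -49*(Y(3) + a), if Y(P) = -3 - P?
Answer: -2107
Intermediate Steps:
-49*(Y(3) + a) = -49*((-3 - 1*3) + 49) = -49*((-3 - 3) + 49) = -49*(-6 + 49) = -49*43 = -2107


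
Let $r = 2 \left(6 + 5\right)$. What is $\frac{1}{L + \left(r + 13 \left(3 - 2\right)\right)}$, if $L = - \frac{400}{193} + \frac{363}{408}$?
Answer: $\frac{26248}{887633} \approx 0.029571$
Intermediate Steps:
$L = - \frac{31047}{26248}$ ($L = \left(-400\right) \frac{1}{193} + 363 \cdot \frac{1}{408} = - \frac{400}{193} + \frac{121}{136} = - \frac{31047}{26248} \approx -1.1828$)
$r = 22$ ($r = 2 \cdot 11 = 22$)
$\frac{1}{L + \left(r + 13 \left(3 - 2\right)\right)} = \frac{1}{- \frac{31047}{26248} + \left(22 + 13 \left(3 - 2\right)\right)} = \frac{1}{- \frac{31047}{26248} + \left(22 + 13 \cdot 1\right)} = \frac{1}{- \frac{31047}{26248} + \left(22 + 13\right)} = \frac{1}{- \frac{31047}{26248} + 35} = \frac{1}{\frac{887633}{26248}} = \frac{26248}{887633}$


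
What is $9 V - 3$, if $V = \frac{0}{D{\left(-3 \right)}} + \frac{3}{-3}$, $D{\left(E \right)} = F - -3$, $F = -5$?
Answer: $-12$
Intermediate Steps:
$D{\left(E \right)} = -2$ ($D{\left(E \right)} = -5 - -3 = -5 + 3 = -2$)
$V = -1$ ($V = \frac{0}{-2} + \frac{3}{-3} = 0 \left(- \frac{1}{2}\right) + 3 \left(- \frac{1}{3}\right) = 0 - 1 = -1$)
$9 V - 3 = 9 \left(-1\right) - 3 = -9 - 3 = -12$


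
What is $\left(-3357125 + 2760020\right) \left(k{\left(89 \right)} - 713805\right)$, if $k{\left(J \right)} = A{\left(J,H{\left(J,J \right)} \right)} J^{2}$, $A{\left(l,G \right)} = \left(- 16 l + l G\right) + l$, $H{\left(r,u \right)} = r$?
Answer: $-30723381556605$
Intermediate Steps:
$A{\left(l,G \right)} = - 15 l + G l$ ($A{\left(l,G \right)} = \left(- 16 l + G l\right) + l = - 15 l + G l$)
$k{\left(J \right)} = J^{3} \left(-15 + J\right)$ ($k{\left(J \right)} = J \left(-15 + J\right) J^{2} = J^{3} \left(-15 + J\right)$)
$\left(-3357125 + 2760020\right) \left(k{\left(89 \right)} - 713805\right) = \left(-3357125 + 2760020\right) \left(89^{3} \left(-15 + 89\right) - 713805\right) = - 597105 \left(704969 \cdot 74 - 713805\right) = - 597105 \left(52167706 - 713805\right) = \left(-597105\right) 51453901 = -30723381556605$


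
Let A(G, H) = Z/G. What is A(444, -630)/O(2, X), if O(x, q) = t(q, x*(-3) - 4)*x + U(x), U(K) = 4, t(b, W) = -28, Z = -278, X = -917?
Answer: 139/11544 ≈ 0.012041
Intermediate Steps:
O(x, q) = 4 - 28*x (O(x, q) = -28*x + 4 = 4 - 28*x)
A(G, H) = -278/G
A(444, -630)/O(2, X) = (-278/444)/(4 - 28*2) = (-278*1/444)/(4 - 56) = -139/222/(-52) = -139/222*(-1/52) = 139/11544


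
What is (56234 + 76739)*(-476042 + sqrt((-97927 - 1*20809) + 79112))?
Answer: -63300732866 + 265946*I*sqrt(9906) ≈ -6.3301e+10 + 2.6469e+7*I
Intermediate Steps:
(56234 + 76739)*(-476042 + sqrt((-97927 - 1*20809) + 79112)) = 132973*(-476042 + sqrt((-97927 - 20809) + 79112)) = 132973*(-476042 + sqrt(-118736 + 79112)) = 132973*(-476042 + sqrt(-39624)) = 132973*(-476042 + 2*I*sqrt(9906)) = -63300732866 + 265946*I*sqrt(9906)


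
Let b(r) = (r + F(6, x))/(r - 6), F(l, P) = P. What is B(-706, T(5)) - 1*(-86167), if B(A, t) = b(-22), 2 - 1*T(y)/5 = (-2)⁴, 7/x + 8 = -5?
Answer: 31365081/364 ≈ 86168.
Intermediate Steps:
x = -7/13 (x = 7/(-8 - 5) = 7/(-13) = 7*(-1/13) = -7/13 ≈ -0.53846)
T(y) = -70 (T(y) = 10 - 5*(-2)⁴ = 10 - 5*16 = 10 - 80 = -70)
b(r) = (-7/13 + r)/(-6 + r) (b(r) = (r - 7/13)/(r - 6) = (-7/13 + r)/(-6 + r))
B(A, t) = 293/364 (B(A, t) = (-7/13 - 22)/(-6 - 22) = -293/13/(-28) = -1/28*(-293/13) = 293/364)
B(-706, T(5)) - 1*(-86167) = 293/364 - 1*(-86167) = 293/364 + 86167 = 31365081/364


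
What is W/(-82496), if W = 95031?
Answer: -95031/82496 ≈ -1.1519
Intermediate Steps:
W/(-82496) = 95031/(-82496) = 95031*(-1/82496) = -95031/82496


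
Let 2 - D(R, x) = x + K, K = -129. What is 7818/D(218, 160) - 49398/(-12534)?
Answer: -16093045/60581 ≈ -265.65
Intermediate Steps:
D(R, x) = 131 - x (D(R, x) = 2 - (x - 129) = 2 - (-129 + x) = 2 + (129 - x) = 131 - x)
7818/D(218, 160) - 49398/(-12534) = 7818/(131 - 1*160) - 49398/(-12534) = 7818/(131 - 160) - 49398*(-1/12534) = 7818/(-29) + 8233/2089 = 7818*(-1/29) + 8233/2089 = -7818/29 + 8233/2089 = -16093045/60581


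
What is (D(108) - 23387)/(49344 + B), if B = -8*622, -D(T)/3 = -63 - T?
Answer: -11437/22184 ≈ -0.51555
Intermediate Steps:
D(T) = 189 + 3*T (D(T) = -3*(-63 - T) = 189 + 3*T)
B = -4976
(D(108) - 23387)/(49344 + B) = ((189 + 3*108) - 23387)/(49344 - 4976) = ((189 + 324) - 23387)/44368 = (513 - 23387)*(1/44368) = -22874*1/44368 = -11437/22184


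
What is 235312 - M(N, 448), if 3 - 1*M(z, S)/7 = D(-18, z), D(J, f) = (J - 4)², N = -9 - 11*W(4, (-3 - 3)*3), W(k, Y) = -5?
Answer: 238679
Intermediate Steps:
N = 46 (N = -9 - 11*(-5) = -9 + 55 = 46)
D(J, f) = (-4 + J)²
M(z, S) = -3367 (M(z, S) = 21 - 7*(-4 - 18)² = 21 - 7*(-22)² = 21 - 7*484 = 21 - 3388 = -3367)
235312 - M(N, 448) = 235312 - 1*(-3367) = 235312 + 3367 = 238679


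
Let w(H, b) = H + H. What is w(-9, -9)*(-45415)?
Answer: 817470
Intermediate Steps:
w(H, b) = 2*H
w(-9, -9)*(-45415) = (2*(-9))*(-45415) = -18*(-45415) = 817470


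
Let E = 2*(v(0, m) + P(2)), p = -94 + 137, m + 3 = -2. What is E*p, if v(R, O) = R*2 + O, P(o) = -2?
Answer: -602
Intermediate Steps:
m = -5 (m = -3 - 2 = -5)
v(R, O) = O + 2*R (v(R, O) = 2*R + O = O + 2*R)
p = 43
E = -14 (E = 2*((-5 + 2*0) - 2) = 2*((-5 + 0) - 2) = 2*(-5 - 2) = 2*(-7) = -14)
E*p = -14*43 = -602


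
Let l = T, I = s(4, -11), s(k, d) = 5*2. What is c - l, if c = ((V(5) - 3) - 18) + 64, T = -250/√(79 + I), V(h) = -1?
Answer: 42 + 250*√89/89 ≈ 68.500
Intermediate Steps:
s(k, d) = 10
I = 10
T = -250*√89/89 (T = -250/√(79 + 10) = -250*√89/89 ≈ -26.500)
l = -250*√89/89 ≈ -26.500
c = 42 (c = ((-1 - 3) - 18) + 64 = (-4 - 18) + 64 = -22 + 64 = 42)
c - l = 42 - (-250)*√89/89 = 42 + 250*√89/89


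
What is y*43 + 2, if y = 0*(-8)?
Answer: 2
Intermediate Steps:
y = 0
y*43 + 2 = 0*43 + 2 = 0 + 2 = 2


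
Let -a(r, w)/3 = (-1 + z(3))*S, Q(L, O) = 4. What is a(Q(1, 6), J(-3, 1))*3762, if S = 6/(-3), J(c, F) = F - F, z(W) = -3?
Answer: -90288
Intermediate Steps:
J(c, F) = 0
S = -2 (S = 6*(-⅓) = -2)
a(r, w) = -24 (a(r, w) = -3*(-1 - 3)*(-2) = -(-12)*(-2) = -3*8 = -24)
a(Q(1, 6), J(-3, 1))*3762 = -24*3762 = -90288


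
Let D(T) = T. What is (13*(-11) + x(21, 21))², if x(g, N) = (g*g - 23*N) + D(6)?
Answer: 32041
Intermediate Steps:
x(g, N) = 6 + g² - 23*N (x(g, N) = (g*g - 23*N) + 6 = (g² - 23*N) + 6 = 6 + g² - 23*N)
(13*(-11) + x(21, 21))² = (13*(-11) + (6 + 21² - 23*21))² = (-143 + (6 + 441 - 483))² = (-143 - 36)² = (-179)² = 32041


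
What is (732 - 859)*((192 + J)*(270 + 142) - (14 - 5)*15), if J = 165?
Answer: -18662523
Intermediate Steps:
(732 - 859)*((192 + J)*(270 + 142) - (14 - 5)*15) = (732 - 859)*((192 + 165)*(270 + 142) - (14 - 5)*15) = -127*(357*412 - 9*15) = -127*(147084 - 1*135) = -127*(147084 - 135) = -127*146949 = -18662523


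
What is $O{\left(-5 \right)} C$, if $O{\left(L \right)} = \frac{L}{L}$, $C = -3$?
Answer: $-3$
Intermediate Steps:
$O{\left(L \right)} = 1$
$O{\left(-5 \right)} C = 1 \left(-3\right) = -3$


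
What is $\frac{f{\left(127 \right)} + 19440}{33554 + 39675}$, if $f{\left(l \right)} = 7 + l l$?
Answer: $\frac{35576}{73229} \approx 0.48582$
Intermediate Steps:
$f{\left(l \right)} = 7 + l^{2}$
$\frac{f{\left(127 \right)} + 19440}{33554 + 39675} = \frac{\left(7 + 127^{2}\right) + 19440}{33554 + 39675} = \frac{\left(7 + 16129\right) + 19440}{73229} = \left(16136 + 19440\right) \frac{1}{73229} = 35576 \cdot \frac{1}{73229} = \frac{35576}{73229}$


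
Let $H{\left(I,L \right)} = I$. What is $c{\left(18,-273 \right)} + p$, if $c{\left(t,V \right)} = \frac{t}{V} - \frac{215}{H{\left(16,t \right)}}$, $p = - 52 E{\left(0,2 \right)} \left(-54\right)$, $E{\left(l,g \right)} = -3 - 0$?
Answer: $- \frac{12285005}{1456} \approx -8437.5$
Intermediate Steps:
$E{\left(l,g \right)} = -3$ ($E{\left(l,g \right)} = -3 + 0 = -3$)
$p = -8424$ ($p = \left(-52\right) \left(-3\right) \left(-54\right) = 156 \left(-54\right) = -8424$)
$c{\left(t,V \right)} = - \frac{215}{16} + \frac{t}{V}$ ($c{\left(t,V \right)} = \frac{t}{V} - \frac{215}{16} = - \frac{215}{16} + \frac{t}{V}$)
$c{\left(18,-273 \right)} + p = \left(- \frac{215}{16} + \frac{18}{-273}\right) - 8424 = \left(- \frac{215}{16} + 18 \left(- \frac{1}{273}\right)\right) - 8424 = \left(- \frac{215}{16} - \frac{6}{91}\right) - 8424 = - \frac{19661}{1456} - 8424 = - \frac{12285005}{1456}$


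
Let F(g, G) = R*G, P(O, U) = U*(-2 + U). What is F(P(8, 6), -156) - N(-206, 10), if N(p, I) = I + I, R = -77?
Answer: 11992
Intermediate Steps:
N(p, I) = 2*I
F(g, G) = -77*G
F(P(8, 6), -156) - N(-206, 10) = -77*(-156) - 2*10 = 12012 - 1*20 = 12012 - 20 = 11992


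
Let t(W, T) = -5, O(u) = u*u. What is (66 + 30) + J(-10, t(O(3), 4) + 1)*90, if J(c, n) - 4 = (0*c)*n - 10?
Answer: -444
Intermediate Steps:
O(u) = u²
J(c, n) = -6 (J(c, n) = 4 + ((0*c)*n - 10) = 4 + (0*n - 10) = 4 + (0 - 10) = 4 - 10 = -6)
(66 + 30) + J(-10, t(O(3), 4) + 1)*90 = (66 + 30) - 6*90 = 96 - 540 = -444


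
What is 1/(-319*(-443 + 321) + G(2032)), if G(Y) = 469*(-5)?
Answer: 1/36573 ≈ 2.7343e-5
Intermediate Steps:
G(Y) = -2345
1/(-319*(-443 + 321) + G(2032)) = 1/(-319*(-443 + 321) - 2345) = 1/(-319*(-122) - 2345) = 1/(38918 - 2345) = 1/36573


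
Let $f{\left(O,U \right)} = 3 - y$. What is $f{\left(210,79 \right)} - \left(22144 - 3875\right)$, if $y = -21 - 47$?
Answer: $-18198$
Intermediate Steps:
$y = -68$
$f{\left(O,U \right)} = 71$ ($f{\left(O,U \right)} = 3 - -68 = 3 + 68 = 71$)
$f{\left(210,79 \right)} - \left(22144 - 3875\right) = 71 - \left(22144 - 3875\right) = 71 - 18269 = -18198$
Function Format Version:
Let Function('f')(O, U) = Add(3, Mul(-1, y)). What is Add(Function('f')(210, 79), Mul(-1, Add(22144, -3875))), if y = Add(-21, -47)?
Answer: -18198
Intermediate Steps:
y = -68
Function('f')(O, U) = 71 (Function('f')(O, U) = Add(3, Mul(-1, -68)) = Add(3, 68) = 71)
Add(Function('f')(210, 79), Mul(-1, Add(22144, -3875))) = Add(71, Mul(-1, Add(22144, -3875))) = Add(71, Mul(-1, 18269)) = Add(71, -18269) = -18198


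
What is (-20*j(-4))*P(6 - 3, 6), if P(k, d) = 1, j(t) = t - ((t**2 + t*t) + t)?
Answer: 640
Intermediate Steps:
j(t) = -2*t**2 (j(t) = t - ((t**2 + t**2) + t) = t - (2*t**2 + t) = t - (t + 2*t**2) = t + (-t - 2*t**2) = -2*t**2)
(-20*j(-4))*P(6 - 3, 6) = -(-40)*(-4)**2*1 = -(-40)*16*1 = -20*(-32)*1 = 640*1 = 640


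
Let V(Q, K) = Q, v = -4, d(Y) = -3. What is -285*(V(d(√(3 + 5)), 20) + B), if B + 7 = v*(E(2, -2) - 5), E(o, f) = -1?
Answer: -3990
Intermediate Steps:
B = 17 (B = -7 - 4*(-1 - 5) = -7 - 4*(-6) = -7 + 24 = 17)
-285*(V(d(√(3 + 5)), 20) + B) = -285*(-3 + 17) = -285*14 = -3990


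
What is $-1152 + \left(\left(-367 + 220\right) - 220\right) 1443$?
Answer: $-530733$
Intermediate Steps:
$-1152 + \left(\left(-367 + 220\right) - 220\right) 1443 = -1152 + \left(-147 - 220\right) 1443 = -1152 - 529581 = -530733$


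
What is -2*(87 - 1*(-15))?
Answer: -204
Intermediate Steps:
-2*(87 - 1*(-15)) = -2*(87 + 15) = -2*102 = -204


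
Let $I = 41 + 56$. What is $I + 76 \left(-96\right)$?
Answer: $-7199$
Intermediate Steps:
$I = 97$
$I + 76 \left(-96\right) = 97 + 76 \left(-96\right) = 97 - 7296 = -7199$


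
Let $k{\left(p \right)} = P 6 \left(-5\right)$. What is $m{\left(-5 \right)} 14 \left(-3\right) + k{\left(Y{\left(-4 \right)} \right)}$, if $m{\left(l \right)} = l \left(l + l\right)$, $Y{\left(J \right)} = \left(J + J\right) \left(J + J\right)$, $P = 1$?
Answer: $-2130$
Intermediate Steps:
$Y{\left(J \right)} = 4 J^{2}$ ($Y{\left(J \right)} = 2 J 2 J = 4 J^{2}$)
$k{\left(p \right)} = -30$ ($k{\left(p \right)} = 1 \cdot 6 \left(-5\right) = 6 \left(-5\right) = -30$)
$m{\left(l \right)} = 2 l^{2}$ ($m{\left(l \right)} = l 2 l = 2 l^{2}$)
$m{\left(-5 \right)} 14 \left(-3\right) + k{\left(Y{\left(-4 \right)} \right)} = 2 \left(-5\right)^{2} \cdot 14 \left(-3\right) - 30 = 2 \cdot 25 \left(-42\right) - 30 = 50 \left(-42\right) - 30 = -2100 - 30 = -2130$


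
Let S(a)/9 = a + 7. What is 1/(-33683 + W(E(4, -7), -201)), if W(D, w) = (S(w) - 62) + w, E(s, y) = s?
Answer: -1/35692 ≈ -2.8017e-5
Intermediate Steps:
S(a) = 63 + 9*a (S(a) = 9*(a + 7) = 9*(7 + a) = 63 + 9*a)
W(D, w) = 1 + 10*w (W(D, w) = ((63 + 9*w) - 62) + w = (1 + 9*w) + w = 1 + 10*w)
1/(-33683 + W(E(4, -7), -201)) = 1/(-33683 + (1 + 10*(-201))) = 1/(-33683 + (1 - 2010)) = 1/(-33683 - 2009) = 1/(-35692) = -1/35692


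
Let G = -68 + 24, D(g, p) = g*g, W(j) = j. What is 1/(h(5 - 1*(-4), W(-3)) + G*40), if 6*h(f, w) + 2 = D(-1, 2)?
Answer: -6/10561 ≈ -0.00056813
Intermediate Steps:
D(g, p) = g**2
h(f, w) = -1/6 (h(f, w) = -1/3 + (1/6)*(-1)**2 = -1/3 + (1/6)*1 = -1/3 + 1/6 = -1/6)
G = -44
1/(h(5 - 1*(-4), W(-3)) + G*40) = 1/(-1/6 - 44*40) = 1/(-1/6 - 1760) = 1/(-10561/6) = -6/10561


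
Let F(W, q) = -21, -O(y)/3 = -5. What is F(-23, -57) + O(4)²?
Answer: 204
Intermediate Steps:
O(y) = 15 (O(y) = -3*(-5) = 15)
F(-23, -57) + O(4)² = -21 + 15² = -21 + 225 = 204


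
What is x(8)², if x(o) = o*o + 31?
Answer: 9025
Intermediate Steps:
x(o) = 31 + o² (x(o) = o² + 31 = 31 + o²)
x(8)² = (31 + 8²)² = (31 + 64)² = 95² = 9025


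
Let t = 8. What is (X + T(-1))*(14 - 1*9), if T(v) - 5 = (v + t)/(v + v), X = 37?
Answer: 385/2 ≈ 192.50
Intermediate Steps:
T(v) = 5 + (8 + v)/(2*v) (T(v) = 5 + (v + 8)/(v + v) = 5 + (8 + v)/((2*v)) = 5 + (8 + v)*(1/(2*v)) = 5 + (8 + v)/(2*v))
(X + T(-1))*(14 - 1*9) = (37 + (11/2 + 4/(-1)))*(14 - 1*9) = (37 + (11/2 + 4*(-1)))*(14 - 9) = (37 + (11/2 - 4))*5 = (37 + 3/2)*5 = (77/2)*5 = 385/2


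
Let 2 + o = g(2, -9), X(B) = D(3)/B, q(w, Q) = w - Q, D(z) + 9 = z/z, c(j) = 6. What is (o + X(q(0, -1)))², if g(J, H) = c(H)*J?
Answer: 4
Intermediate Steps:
D(z) = -8 (D(z) = -9 + z/z = -9 + 1 = -8)
g(J, H) = 6*J
X(B) = -8/B
o = 10 (o = -2 + 6*2 = -2 + 12 = 10)
(o + X(q(0, -1)))² = (10 - 8/(0 - 1*(-1)))² = (10 - 8/(0 + 1))² = (10 - 8/1)² = (10 - 8*1)² = (10 - 8)² = 2² = 4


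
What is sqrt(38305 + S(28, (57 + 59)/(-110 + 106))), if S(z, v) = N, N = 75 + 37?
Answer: sqrt(38417) ≈ 196.00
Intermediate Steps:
N = 112
S(z, v) = 112
sqrt(38305 + S(28, (57 + 59)/(-110 + 106))) = sqrt(38305 + 112) = sqrt(38417)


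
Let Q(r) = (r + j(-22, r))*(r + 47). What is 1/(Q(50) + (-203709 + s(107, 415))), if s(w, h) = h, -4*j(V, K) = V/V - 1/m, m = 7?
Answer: -14/2778507 ≈ -5.0387e-6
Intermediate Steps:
j(V, K) = -3/14 (j(V, K) = -(V/V - 1/7)/4 = -(1 - 1*⅐)/4 = -(1 - ⅐)/4 = -¼*6/7 = -3/14)
Q(r) = (47 + r)*(-3/14 + r) (Q(r) = (r - 3/14)*(r + 47) = (-3/14 + r)*(47 + r) = (47 + r)*(-3/14 + r))
1/(Q(50) + (-203709 + s(107, 415))) = 1/((-141/14 + 50² + (655/14)*50) + (-203709 + 415)) = 1/((-141/14 + 2500 + 16375/7) - 203294) = 1/(67609/14 - 203294) = 1/(-2778507/14) = -14/2778507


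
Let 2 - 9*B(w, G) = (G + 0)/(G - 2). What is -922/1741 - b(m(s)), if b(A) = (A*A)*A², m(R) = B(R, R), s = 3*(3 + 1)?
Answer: -3781221946/7139188125 ≈ -0.52964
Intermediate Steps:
s = 12 (s = 3*4 = 12)
B(w, G) = 2/9 - G/(9*(-2 + G)) (B(w, G) = 2/9 - (G + 0)/(9*(G - 2)) = 2/9 - G/(9*(-2 + G)))
m(R) = (-4 + R)/(9*(-2 + R))
b(A) = A⁴ (b(A) = A²*A² = A⁴)
-922/1741 - b(m(s)) = -922/1741 - ((-4 + 12)/(9*(-2 + 12)))⁴ = -922*1/1741 - ((⅑)*8/10)⁴ = -922/1741 - ((⅑)*(⅒)*8)⁴ = -922/1741 - (4/45)⁴ = -922/1741 - 1*256/4100625 = -922/1741 - 256/4100625 = -3781221946/7139188125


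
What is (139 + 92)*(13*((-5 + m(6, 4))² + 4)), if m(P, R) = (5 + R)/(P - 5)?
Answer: 60060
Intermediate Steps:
m(P, R) = (5 + R)/(-5 + P)
(139 + 92)*(13*((-5 + m(6, 4))² + 4)) = (139 + 92)*(13*((-5 + (5 + 4)/(-5 + 6))² + 4)) = 231*(13*((-5 + 9/1)² + 4)) = 231*(13*((-5 + 1*9)² + 4)) = 231*(13*((-5 + 9)² + 4)) = 231*(13*(4² + 4)) = 231*(13*(16 + 4)) = 231*(13*20) = 231*260 = 60060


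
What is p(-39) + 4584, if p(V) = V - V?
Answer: 4584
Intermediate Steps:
p(V) = 0
p(-39) + 4584 = 0 + 4584 = 4584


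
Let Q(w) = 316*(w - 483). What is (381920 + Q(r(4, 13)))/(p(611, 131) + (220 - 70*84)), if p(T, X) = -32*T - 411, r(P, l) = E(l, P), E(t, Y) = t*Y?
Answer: -81908/8541 ≈ -9.5900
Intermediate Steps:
E(t, Y) = Y*t
r(P, l) = P*l
Q(w) = -152628 + 316*w (Q(w) = 316*(-483 + w) = -152628 + 316*w)
p(T, X) = -411 - 32*T
(381920 + Q(r(4, 13)))/(p(611, 131) + (220 - 70*84)) = (381920 + (-152628 + 316*(4*13)))/((-411 - 32*611) + (220 - 70*84)) = (381920 + (-152628 + 316*52))/((-411 - 19552) + (220 - 5880)) = (381920 + (-152628 + 16432))/(-19963 - 5660) = (381920 - 136196)/(-25623) = 245724*(-1/25623) = -81908/8541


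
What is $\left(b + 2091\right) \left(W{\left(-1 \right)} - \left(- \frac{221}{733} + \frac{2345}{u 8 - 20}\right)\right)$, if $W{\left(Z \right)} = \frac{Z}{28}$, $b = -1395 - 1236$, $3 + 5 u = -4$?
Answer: $- \frac{2716817400}{66703} \approx -40730.0$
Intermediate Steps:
$u = - \frac{7}{5}$ ($u = - \frac{3}{5} + \frac{1}{5} \left(-4\right) = - \frac{3}{5} - \frac{4}{5} = - \frac{7}{5} \approx -1.4$)
$b = -2631$ ($b = -1395 - 1236 = -2631$)
$W{\left(Z \right)} = \frac{Z}{28}$ ($W{\left(Z \right)} = Z \frac{1}{28} = \frac{Z}{28}$)
$\left(b + 2091\right) \left(W{\left(-1 \right)} - \left(- \frac{221}{733} + \frac{2345}{u 8 - 20}\right)\right) = \left(-2631 + 2091\right) \left(\frac{1}{28} \left(-1\right) - \left(- \frac{221}{733} + \frac{2345}{\left(- \frac{7}{5}\right) 8 - 20}\right)\right) = - 540 \left(- \frac{1}{28} - \left(- \frac{221}{733} + \frac{2345}{- \frac{56}{5} - 20}\right)\right) = - 540 \left(- \frac{1}{28} - \left(- \frac{221}{733} + \frac{2345}{- \frac{156}{5}}\right)\right) = - 540 \left(- \frac{1}{28} + \left(\frac{221}{733} - - \frac{11725}{156}\right)\right) = - 540 \left(- \frac{1}{28} + \left(\frac{221}{733} + \frac{11725}{156}\right)\right) = - 540 \left(- \frac{1}{28} + \frac{8628901}{114348}\right) = \left(-540\right) \frac{15093430}{200109} = - \frac{2716817400}{66703}$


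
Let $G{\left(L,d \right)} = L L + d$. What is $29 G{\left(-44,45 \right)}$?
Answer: $57449$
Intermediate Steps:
$G{\left(L,d \right)} = d + L^{2}$ ($G{\left(L,d \right)} = L^{2} + d = d + L^{2}$)
$29 G{\left(-44,45 \right)} = 29 \left(45 + \left(-44\right)^{2}\right) = 29 \left(45 + 1936\right) = 29 \cdot 1981 = 57449$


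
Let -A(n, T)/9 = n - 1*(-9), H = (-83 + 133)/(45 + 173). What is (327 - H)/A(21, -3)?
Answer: -17809/14715 ≈ -1.2103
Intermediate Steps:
H = 25/109 (H = 50/218 = 50*(1/218) = 25/109 ≈ 0.22936)
A(n, T) = -81 - 9*n (A(n, T) = -9*(n - 1*(-9)) = -9*(n + 9) = -9*(9 + n) = -81 - 9*n)
(327 - H)/A(21, -3) = (327 - 1*25/109)/(-81 - 9*21) = (327 - 25/109)/(-81 - 189) = (35618/109)/(-270) = (35618/109)*(-1/270) = -17809/14715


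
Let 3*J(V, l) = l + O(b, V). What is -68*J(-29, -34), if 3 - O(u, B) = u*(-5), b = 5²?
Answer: -6392/3 ≈ -2130.7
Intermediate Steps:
b = 25
O(u, B) = 3 + 5*u (O(u, B) = 3 - u*(-5) = 3 - (-5)*u = 3 + 5*u)
J(V, l) = 128/3 + l/3 (J(V, l) = (l + (3 + 5*25))/3 = (l + (3 + 125))/3 = (l + 128)/3 = (128 + l)/3 = 128/3 + l/3)
-68*J(-29, -34) = -68*(128/3 + (⅓)*(-34)) = -68*(128/3 - 34/3) = -68*94/3 = -6392/3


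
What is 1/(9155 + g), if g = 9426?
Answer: 1/18581 ≈ 5.3818e-5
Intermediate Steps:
1/(9155 + g) = 1/(9155 + 9426) = 1/18581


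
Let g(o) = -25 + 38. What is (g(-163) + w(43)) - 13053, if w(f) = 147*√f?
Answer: -13040 + 147*√43 ≈ -12076.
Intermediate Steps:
g(o) = 13
(g(-163) + w(43)) - 13053 = (13 + 147*√43) - 13053 = -13040 + 147*√43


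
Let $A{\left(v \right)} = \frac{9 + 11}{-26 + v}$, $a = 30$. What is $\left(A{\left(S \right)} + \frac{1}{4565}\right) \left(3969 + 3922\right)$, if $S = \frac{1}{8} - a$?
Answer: $- \frac{5760059123}{2040555} \approx -2822.8$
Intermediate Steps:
$S = - \frac{239}{8}$ ($S = \frac{1}{8} - 30 = - \frac{239}{8} \approx -29.875$)
$A{\left(v \right)} = \frac{20}{-26 + v}$
$\left(A{\left(S \right)} + \frac{1}{4565}\right) \left(3969 + 3922\right) = \left(\frac{20}{-26 - \frac{239}{8}} + \frac{1}{4565}\right) \left(3969 + 3922\right) = \left(\frac{20}{- \frac{447}{8}} + \frac{1}{4565}\right) 7891 = \left(20 \left(- \frac{8}{447}\right) + \frac{1}{4565}\right) 7891 = \left(- \frac{160}{447} + \frac{1}{4565}\right) 7891 = \left(- \frac{729953}{2040555}\right) 7891 = - \frac{5760059123}{2040555}$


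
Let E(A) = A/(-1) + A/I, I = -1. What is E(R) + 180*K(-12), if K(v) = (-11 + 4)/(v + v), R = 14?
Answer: 49/2 ≈ 24.500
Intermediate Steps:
K(v) = -7/(2*v) (K(v) = -7*1/(2*v) = -7/(2*v))
E(A) = -2*A (E(A) = A/(-1) + A/(-1) = A*(-1) + A*(-1) = -A - A = -2*A)
E(R) + 180*K(-12) = -2*14 + 180*(-7/2/(-12)) = -28 + 180*(-7/2*(-1/12)) = -28 + 180*(7/24) = -28 + 105/2 = 49/2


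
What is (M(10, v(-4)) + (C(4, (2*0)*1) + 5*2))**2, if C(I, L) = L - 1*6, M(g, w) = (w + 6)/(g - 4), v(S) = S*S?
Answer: 529/9 ≈ 58.778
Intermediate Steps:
v(S) = S**2
M(g, w) = (6 + w)/(-4 + g)
C(I, L) = -6 + L (C(I, L) = L - 6 = -6 + L)
(M(10, v(-4)) + (C(4, (2*0)*1) + 5*2))**2 = ((6 + (-4)**2)/(-4 + 10) + ((-6 + (2*0)*1) + 5*2))**2 = ((6 + 16)/6 + ((-6 + 0*1) + 10))**2 = ((1/6)*22 + ((-6 + 0) + 10))**2 = (11/3 + (-6 + 10))**2 = (11/3 + 4)**2 = (23/3)**2 = 529/9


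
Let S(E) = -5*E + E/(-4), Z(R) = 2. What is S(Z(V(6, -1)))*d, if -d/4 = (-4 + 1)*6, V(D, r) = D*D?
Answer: -756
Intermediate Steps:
V(D, r) = D²
S(E) = -21*E/4 (S(E) = -5*E + E*(-¼) = -5*E - E/4 = -21*E/4)
d = 72 (d = -4*(-4 + 1)*6 = -(-12)*6 = -4*(-18) = 72)
S(Z(V(6, -1)))*d = -21/4*2*72 = -21/2*72 = -756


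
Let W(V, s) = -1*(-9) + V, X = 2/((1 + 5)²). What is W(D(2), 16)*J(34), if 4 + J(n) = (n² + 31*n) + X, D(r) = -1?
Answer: 158836/9 ≈ 17648.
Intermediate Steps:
X = 1/18 (X = 2/(6²) = 2/36 = 2*(1/36) = 1/18 ≈ 0.055556)
W(V, s) = 9 + V
J(n) = -71/18 + n² + 31*n (J(n) = -4 + ((n² + 31*n) + 1/18) = -4 + (1/18 + n² + 31*n) = -71/18 + n² + 31*n)
W(D(2), 16)*J(34) = (9 - 1)*(-71/18 + 34² + 31*34) = 8*(-71/18 + 1156 + 1054) = 8*(39709/18) = 158836/9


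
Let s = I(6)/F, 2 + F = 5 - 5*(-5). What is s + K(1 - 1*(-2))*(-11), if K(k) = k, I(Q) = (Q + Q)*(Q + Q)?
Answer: -195/7 ≈ -27.857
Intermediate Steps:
I(Q) = 4*Q² (I(Q) = (2*Q)*(2*Q) = 4*Q²)
F = 28 (F = -2 + (5 - 5*(-5)) = -2 + (5 + 25) = -2 + 30 = 28)
s = 36/7 (s = (4*6²)/28 = (4*36)*(1/28) = 144*(1/28) = 36/7 ≈ 5.1429)
s + K(1 - 1*(-2))*(-11) = 36/7 + (1 - 1*(-2))*(-11) = 36/7 + (1 + 2)*(-11) = 36/7 + 3*(-11) = 36/7 - 33 = -195/7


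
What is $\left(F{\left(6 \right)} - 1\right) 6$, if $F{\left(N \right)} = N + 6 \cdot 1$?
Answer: $66$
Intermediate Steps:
$F{\left(N \right)} = 6 + N$ ($F{\left(N \right)} = N + 6 = 6 + N$)
$\left(F{\left(6 \right)} - 1\right) 6 = \left(\left(6 + 6\right) - 1\right) 6 = \left(12 - 1\right) 6 = 11 \cdot 6 = 66$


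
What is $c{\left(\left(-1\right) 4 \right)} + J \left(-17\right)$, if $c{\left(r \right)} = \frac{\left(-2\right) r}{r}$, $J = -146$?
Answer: $2480$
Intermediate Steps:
$c{\left(r \right)} = -2$
$c{\left(\left(-1\right) 4 \right)} + J \left(-17\right) = -2 - -2482 = -2 + 2482 = 2480$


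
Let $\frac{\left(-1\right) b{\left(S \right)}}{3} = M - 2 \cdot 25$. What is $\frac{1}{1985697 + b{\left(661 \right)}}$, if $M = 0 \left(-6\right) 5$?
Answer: $\frac{1}{1985847} \approx 5.0356 \cdot 10^{-7}$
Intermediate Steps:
$M = 0$ ($M = 0 \cdot 5 = 0$)
$b{\left(S \right)} = 150$ ($b{\left(S \right)} = - 3 \left(0 - 2 \cdot 25\right) = - 3 \left(0 - 50\right) = \left(-3\right) \left(-50\right) = 150$)
$\frac{1}{1985697 + b{\left(661 \right)}} = \frac{1}{1985697 + 150} = \frac{1}{1985847}$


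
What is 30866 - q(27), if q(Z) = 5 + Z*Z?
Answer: 30132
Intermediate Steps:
q(Z) = 5 + Z²
30866 - q(27) = 30866 - (5 + 27²) = 30866 - (5 + 729) = 30866 - 1*734 = 30866 - 734 = 30132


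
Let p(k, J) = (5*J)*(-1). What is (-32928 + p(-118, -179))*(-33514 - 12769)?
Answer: 1482583339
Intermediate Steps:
p(k, J) = -5*J
(-32928 + p(-118, -179))*(-33514 - 12769) = (-32928 - 5*(-179))*(-33514 - 12769) = (-32928 + 895)*(-46283) = -32033*(-46283) = 1482583339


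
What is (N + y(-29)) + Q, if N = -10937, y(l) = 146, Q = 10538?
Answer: -253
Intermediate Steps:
(N + y(-29)) + Q = (-10937 + 146) + 10538 = -10791 + 10538 = -253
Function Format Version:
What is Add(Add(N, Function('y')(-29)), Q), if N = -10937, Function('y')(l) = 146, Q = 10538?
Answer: -253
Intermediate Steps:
Add(Add(N, Function('y')(-29)), Q) = Add(Add(-10937, 146), 10538) = Add(-10791, 10538) = -253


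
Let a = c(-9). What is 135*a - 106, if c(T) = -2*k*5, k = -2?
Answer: 2594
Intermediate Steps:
c(T) = 20 (c(T) = -2*(-2)*5 = 4*5 = 20)
a = 20
135*a - 106 = 135*20 - 106 = 2700 - 106 = 2594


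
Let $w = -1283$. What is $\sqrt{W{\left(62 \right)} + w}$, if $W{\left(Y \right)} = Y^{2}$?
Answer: $\sqrt{2561} \approx 50.606$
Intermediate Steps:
$\sqrt{W{\left(62 \right)} + w} = \sqrt{62^{2} - 1283} = \sqrt{3844 - 1283} = \sqrt{2561}$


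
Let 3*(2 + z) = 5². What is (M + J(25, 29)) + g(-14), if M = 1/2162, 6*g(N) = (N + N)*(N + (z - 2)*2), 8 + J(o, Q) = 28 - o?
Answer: 387007/19458 ≈ 19.889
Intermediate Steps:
J(o, Q) = 20 - o (J(o, Q) = -8 + (28 - o) = 20 - o)
z = 19/3 (z = -2 + (⅓)*5² = -2 + (⅓)*25 = -2 + 25/3 = 19/3 ≈ 6.3333)
g(N) = N*(26/3 + N)/3 (g(N) = ((N + N)*(N + (19/3 - 2)*2))/6 = ((2*N)*(N + (13/3)*2))/6 = ((2*N)*(N + 26/3))/6 = ((2*N)*(26/3 + N))/6 = (2*N*(26/3 + N))/6 = N*(26/3 + N)/3)
M = 1/2162 ≈ 0.00046253
(M + J(25, 29)) + g(-14) = (1/2162 + (20 - 1*25)) + (⅑)*(-14)*(26 + 3*(-14)) = (1/2162 + (20 - 25)) + (⅑)*(-14)*(26 - 42) = (1/2162 - 5) + (⅑)*(-14)*(-16) = -10809/2162 + 224/9 = 387007/19458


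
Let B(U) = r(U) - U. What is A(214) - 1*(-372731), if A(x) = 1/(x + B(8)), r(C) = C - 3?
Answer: 78646242/211 ≈ 3.7273e+5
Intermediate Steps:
r(C) = -3 + C
B(U) = -3 (B(U) = (-3 + U) - U = -3)
A(x) = 1/(-3 + x) (A(x) = 1/(x - 3) = 1/(-3 + x))
A(214) - 1*(-372731) = 1/(-3 + 214) - 1*(-372731) = 1/211 + 372731 = 78646242/211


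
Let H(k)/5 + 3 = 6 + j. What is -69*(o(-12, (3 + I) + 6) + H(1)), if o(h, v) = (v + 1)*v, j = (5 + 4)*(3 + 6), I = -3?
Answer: -31878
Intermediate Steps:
j = 81 (j = 9*9 = 81)
o(h, v) = v*(1 + v) (o(h, v) = (1 + v)*v = v*(1 + v))
H(k) = 420 (H(k) = -15 + 5*(6 + 81) = -15 + 5*87 = -15 + 435 = 420)
-69*(o(-12, (3 + I) + 6) + H(1)) = -69*(((3 - 3) + 6)*(1 + ((3 - 3) + 6)) + 420) = -69*((0 + 6)*(1 + (0 + 6)) + 420) = -69*(6*(1 + 6) + 420) = -69*(6*7 + 420) = -69*(42 + 420) = -69*462 = -31878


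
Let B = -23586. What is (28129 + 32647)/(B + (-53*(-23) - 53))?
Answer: -15194/5605 ≈ -2.7108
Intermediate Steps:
(28129 + 32647)/(B + (-53*(-23) - 53)) = (28129 + 32647)/(-23586 + (-53*(-23) - 53)) = 60776/(-23586 + (1219 - 53)) = 60776/(-23586 + 1166) = 60776/(-22420) = 60776*(-1/22420) = -15194/5605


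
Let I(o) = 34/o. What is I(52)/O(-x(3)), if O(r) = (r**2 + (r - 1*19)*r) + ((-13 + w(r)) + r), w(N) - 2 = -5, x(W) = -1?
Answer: -17/832 ≈ -0.020433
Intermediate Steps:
w(N) = -3 (w(N) = 2 - 5 = -3)
O(r) = -16 + r + r**2 + r*(-19 + r) (O(r) = (r**2 + (r - 1*19)*r) + ((-13 - 3) + r) = (r**2 + (r - 19)*r) + (-16 + r) = (r**2 + (-19 + r)*r) + (-16 + r) = (r**2 + r*(-19 + r)) + (-16 + r) = -16 + r + r**2 + r*(-19 + r))
I(52)/O(-x(3)) = (34/52)/(-16 - (-18)*(-1) + 2*(-1*(-1))**2) = (34*(1/52))/(-16 - 18*1 + 2*1**2) = 17/(26*(-16 - 18 + 2*1)) = 17/(26*(-16 - 18 + 2)) = (17/26)/(-32) = (17/26)*(-1/32) = -17/832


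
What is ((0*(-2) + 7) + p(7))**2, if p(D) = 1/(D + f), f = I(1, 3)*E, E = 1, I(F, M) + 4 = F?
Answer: 841/16 ≈ 52.563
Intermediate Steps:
I(F, M) = -4 + F
f = -3 (f = (-4 + 1)*1 = -3*1 = -3)
p(D) = 1/(-3 + D) (p(D) = 1/(D - 3) = 1/(-3 + D))
((0*(-2) + 7) + p(7))**2 = ((0*(-2) + 7) + 1/(-3 + 7))**2 = ((0 + 7) + 1/4)**2 = (7 + 1/4)**2 = (29/4)**2 = 841/16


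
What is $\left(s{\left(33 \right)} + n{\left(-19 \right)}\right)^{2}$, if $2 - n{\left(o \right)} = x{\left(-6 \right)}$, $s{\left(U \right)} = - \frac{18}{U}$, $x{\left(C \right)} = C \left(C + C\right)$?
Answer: $\frac{602176}{121} \approx 4976.7$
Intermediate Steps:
$x{\left(C \right)} = 2 C^{2}$ ($x{\left(C \right)} = C 2 C = 2 C^{2}$)
$n{\left(o \right)} = -70$ ($n{\left(o \right)} = 2 - 2 \left(-6\right)^{2} = 2 - 2 \cdot 36 = 2 - 72 = -70$)
$\left(s{\left(33 \right)} + n{\left(-19 \right)}\right)^{2} = \left(- \frac{18}{33} - 70\right)^{2} = \left(\left(-18\right) \frac{1}{33} - 70\right)^{2} = \left(- \frac{6}{11} - 70\right)^{2} = \left(- \frac{776}{11}\right)^{2} = \frac{602176}{121}$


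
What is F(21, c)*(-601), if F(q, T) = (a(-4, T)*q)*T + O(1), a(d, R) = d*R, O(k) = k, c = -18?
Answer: 16356215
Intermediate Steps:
a(d, R) = R*d
F(q, T) = 1 - 4*q*T² (F(q, T) = ((T*(-4))*q)*T + 1 = ((-4*T)*q)*T + 1 = (-4*T*q)*T + 1 = -4*q*T² + 1 = 1 - 4*q*T²)
F(21, c)*(-601) = (1 - 4*21*(-18)²)*(-601) = (1 - 4*21*324)*(-601) = (1 - 27216)*(-601) = -27215*(-601) = 16356215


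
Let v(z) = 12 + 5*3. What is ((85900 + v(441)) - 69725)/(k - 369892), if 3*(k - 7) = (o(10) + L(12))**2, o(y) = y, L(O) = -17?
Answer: -24303/554803 ≈ -0.043805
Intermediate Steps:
v(z) = 27 (v(z) = 12 + 15 = 27)
k = 70/3 (k = 7 + (10 - 17)**2/3 = 7 + (1/3)*(-7)**2 = 7 + (1/3)*49 = 7 + 49/3 = 70/3 ≈ 23.333)
((85900 + v(441)) - 69725)/(k - 369892) = ((85900 + 27) - 69725)/(70/3 - 369892) = (85927 - 69725)/(-1109606/3) = 16202*(-3/1109606) = -24303/554803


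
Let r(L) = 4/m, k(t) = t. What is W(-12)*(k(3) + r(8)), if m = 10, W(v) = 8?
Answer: 136/5 ≈ 27.200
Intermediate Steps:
r(L) = 2/5 (r(L) = 4/10 = 4*(1/10) = 2/5)
W(-12)*(k(3) + r(8)) = 8*(3 + 2/5) = 8*(17/5) = 136/5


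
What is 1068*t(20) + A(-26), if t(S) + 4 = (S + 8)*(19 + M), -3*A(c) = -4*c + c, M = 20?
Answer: 1161958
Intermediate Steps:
A(c) = c (A(c) = -(-4*c + c)/3 = -(-1)*c = c)
t(S) = 308 + 39*S (t(S) = -4 + (S + 8)*(19 + 20) = -4 + (8 + S)*39 = -4 + (312 + 39*S) = 308 + 39*S)
1068*t(20) + A(-26) = 1068*(308 + 39*20) - 26 = 1068*(308 + 780) - 26 = 1068*1088 - 26 = 1161984 - 26 = 1161958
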